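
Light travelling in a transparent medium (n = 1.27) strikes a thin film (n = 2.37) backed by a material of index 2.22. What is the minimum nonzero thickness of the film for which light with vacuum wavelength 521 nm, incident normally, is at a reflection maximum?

Top surface (1.27 → 2.37): reflection off a higher-index medium gives a half-wave phase shift.
Ray reflecting at the bottom interface goes from n = 2.37 toward n = 2.22: no phase shift.
Exactly one π shift → a net half-wave offset.
For bright reflection here: 2 n t = (m + ½) λ.
Minimum at m = 0: t = λ / (4 n) = 521 / (4 × 2.37) = 55.0 nm.

55.0 nm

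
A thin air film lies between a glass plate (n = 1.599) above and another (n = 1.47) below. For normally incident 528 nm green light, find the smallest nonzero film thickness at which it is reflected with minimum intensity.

Ray reflecting at the top interface goes from n = 1.599 toward n = 1.0: no phase shift.
Bottom surface (1.0 → 1.47): reflection off a higher-index medium gives a half-wave phase shift.
Exactly one π shift → a net half-wave offset.
For weak reflection here: 2 n t = m λ.
Minimum nonzero at m = 1: t = λ / (2 n) = 528 / (2 × 1.0) = 264 nm.

264 nm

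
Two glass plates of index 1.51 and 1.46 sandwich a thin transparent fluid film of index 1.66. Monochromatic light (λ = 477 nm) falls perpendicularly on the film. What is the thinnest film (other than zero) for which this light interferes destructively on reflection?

144 nm

Top surface (1.51 → 1.66): reflection off a higher-index medium gives a half-wave phase shift.
Bottom surface (1.66 → 1.46): reflection off a lower-index medium gives no phase shift.
The two reflections differ by half a wavelength.
So the condition for destructive reflection is 2 n t = m λ.
Minimum nonzero at m = 1: t = λ / (2 n) = 477 / (2 × 1.66) = 144 nm.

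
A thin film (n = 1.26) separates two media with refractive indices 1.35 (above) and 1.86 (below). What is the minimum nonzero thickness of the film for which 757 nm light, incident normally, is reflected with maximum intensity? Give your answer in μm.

0.150 μm

Ray reflecting at the top interface goes from n = 1.35 toward n = 1.26: no phase shift.
Bottom surface (1.26 → 1.86): reflection off a higher-index medium gives a half-wave phase shift.
The two reflections differ by half a wavelength.
With one net inversion, constructive interference in reflection requires 2 n t = (m + ½) λ.
Minimum at m = 0: t = λ / (4 n) = 757 / (4 × 1.26) = 150 nm.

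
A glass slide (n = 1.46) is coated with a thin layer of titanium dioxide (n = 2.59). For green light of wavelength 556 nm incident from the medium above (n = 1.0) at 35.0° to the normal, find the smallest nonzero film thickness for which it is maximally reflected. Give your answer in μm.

Ray reflecting at the top interface goes from n = 1.0 toward n = 2.59: a half-wave phase shift.
Ray reflecting at the bottom interface goes from n = 2.59 toward n = 1.46: no phase shift.
Exactly one π shift → a net half-wave offset.
So the condition for constructive reflection is 2 n t cos θ_r = (m + ½) λ.
Snell's law: 1.0 sin 35.0° = 2.59 sin θ_r → sin θ_r = 0.221, cos θ_r = 0.975.
Minimum at m = 0: t = λ / (4 n cos θ_r) = 556 / (4 × 2.59 × 0.975) = 55.0 nm.

0.0550 μm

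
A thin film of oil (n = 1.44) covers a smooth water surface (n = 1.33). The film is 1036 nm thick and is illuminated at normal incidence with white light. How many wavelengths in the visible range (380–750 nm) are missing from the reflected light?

Top surface (1.0 → 1.44): reflection off a higher-index medium gives a half-wave phase shift.
Ray reflecting at the bottom interface goes from n = 1.44 toward n = 1.33: no phase shift.
The two reflections differ by half a wavelength.
With one net inversion, destructive interference in reflection requires 2 n t = m λ.
λ = 2 n t / m = 2984 / m nm.
m=3: 995 nm (IR); m=4: 746 nm (visible); m=5: 597 nm (visible); m=6: 497 nm (visible); m=7: 426 nm (visible); m=8: 373 nm (UV).

4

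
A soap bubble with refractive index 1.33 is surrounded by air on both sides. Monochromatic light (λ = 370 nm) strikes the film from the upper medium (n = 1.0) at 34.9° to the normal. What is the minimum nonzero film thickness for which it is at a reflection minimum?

Ray reflecting at the top interface goes from n = 1.0 toward n = 1.33: a half-wave phase shift.
Bottom surface (1.33 → 1.0): reflection off a lower-index medium gives no phase shift.
Exactly one π shift → a net half-wave offset.
For dark reflection here: 2 n t cos θ_r = m λ.
Snell's law: 1.0 sin 34.9° = 1.33 sin θ_r → sin θ_r = 0.430, cos θ_r = 0.903.
Minimum nonzero at m = 1: t = λ / (2 n cos θ_r) = 370 / (2 × 1.33 × 0.903) = 154 nm.

154 nm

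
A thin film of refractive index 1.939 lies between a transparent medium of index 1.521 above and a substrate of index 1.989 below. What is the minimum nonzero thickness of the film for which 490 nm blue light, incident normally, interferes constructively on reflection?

Top surface (1.521 → 1.939): reflection off a higher-index medium gives a half-wave phase shift.
Ray reflecting at the bottom interface goes from n = 1.939 toward n = 1.989: a half-wave phase shift.
Zero or two π shifts → no net half-wave offset.
So the condition for constructive reflection is 2 n t = m λ.
Minimum nonzero at m = 1: t = λ / (2 n) = 490 / (2 × 1.939) = 126 nm.

126 nm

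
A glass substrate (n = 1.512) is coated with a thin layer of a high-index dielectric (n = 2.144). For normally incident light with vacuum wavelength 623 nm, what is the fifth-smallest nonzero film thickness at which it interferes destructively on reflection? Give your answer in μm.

At the upper boundary (n = 1.0 to n = 2.144) the reflected ray undergoes a half-wave phase shift.
At the lower boundary (n = 2.144 to n = 1.512) the reflected ray undergoes no phase shift.
Net: one phase inversion between the two reflected rays.
With one net inversion, destructive interference in reflection requires 2 n t = m λ.
The fifth-smallest nonzero thickness corresponds to m = 5: t = m λ / (2 n) = 5.00 × 623 / (2 × 2.144) = 726 nm.

0.726 μm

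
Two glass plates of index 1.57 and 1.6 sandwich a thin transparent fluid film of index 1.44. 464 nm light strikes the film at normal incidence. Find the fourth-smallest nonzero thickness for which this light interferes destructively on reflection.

644 nm

Top surface (1.57 → 1.44): reflection off a lower-index medium gives no phase shift.
Ray reflecting at the bottom interface goes from n = 1.44 toward n = 1.6: a half-wave phase shift.
The two reflections differ by half a wavelength.
For dark reflection here: 2 n t = m λ.
The fourth-smallest nonzero thickness corresponds to m = 4: t = m λ / (2 n) = 4.00 × 464 / (2 × 1.44) = 644 nm.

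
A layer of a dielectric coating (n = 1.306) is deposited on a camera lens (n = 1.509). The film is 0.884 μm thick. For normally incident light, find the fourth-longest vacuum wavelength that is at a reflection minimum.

660 nm

At the upper boundary (n = 1.0 to n = 1.306) the reflected ray undergoes a half-wave phase shift.
At the lower boundary (n = 1.306 to n = 1.509) the reflected ray undergoes a half-wave phase shift.
Net: no relative phase inversion (both shifts match).
With no net inversion, destructive interference in reflection requires 2 n t = (m + ½) λ.
λ = 2 n t / (m + ½). The fourth-longest wavelength is m = 3: λ = 2 × 1.306 × 884 / 3.50 = 660 nm.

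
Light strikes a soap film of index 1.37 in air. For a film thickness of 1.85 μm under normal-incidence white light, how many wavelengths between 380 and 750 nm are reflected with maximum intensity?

Ray reflecting at the top interface goes from n = 1.0 toward n = 1.37: a half-wave phase shift.
At the lower boundary (n = 1.37 to n = 1.0) the reflected ray undergoes no phase shift.
The two reflections differ by half a wavelength.
So the condition for constructive reflection is 2 n t = (m + ½) λ.
λ = 2 n t / (m + ½) = 5069 / (m + ½) nm.
m=6: 780 nm (IR); m=7: 676 nm (visible); m=8: 596 nm (visible); m=9: 534 nm (visible); m=10: 483 nm (visible); m=11: 441 nm (visible); m=12: 406 nm (visible); m=13: 375 nm (UV).

6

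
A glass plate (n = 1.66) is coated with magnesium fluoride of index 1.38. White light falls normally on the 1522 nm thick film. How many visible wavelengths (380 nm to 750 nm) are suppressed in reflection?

Ray reflecting at the top interface goes from n = 1.0 toward n = 1.38: a half-wave phase shift.
At the lower boundary (n = 1.38 to n = 1.66) the reflected ray undergoes a half-wave phase shift.
The two reflections carry the same phase change, so no net offset.
With no net inversion, destructive interference in reflection requires 2 n t = (m + ½) λ.
λ = 2 n t / (m + ½) = 4201 / (m + ½) nm.
m=5: 764 nm (IR); m=6: 646 nm (visible); m=7: 560 nm (visible); m=8: 494 nm (visible); m=9: 442 nm (visible); m=10: 400 nm (visible); m=11: 365 nm (UV).

5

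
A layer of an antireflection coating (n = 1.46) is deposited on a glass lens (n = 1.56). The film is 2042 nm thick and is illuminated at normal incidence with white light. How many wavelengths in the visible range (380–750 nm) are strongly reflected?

Ray reflecting at the top interface goes from n = 1.0 toward n = 1.46: a half-wave phase shift.
Bottom surface (1.46 → 1.56): reflection off a higher-index medium gives a half-wave phase shift.
Net: no relative phase inversion (both shifts match).
For strong reflection here: 2 n t = m λ.
λ = 2 n t / m = 5963 / m nm.
m=7: 852 nm (IR); m=8: 745 nm (visible); m=9: 663 nm (visible); m=10: 596 nm (visible); m=11: 542 nm (visible); m=12: 497 nm (visible); m=13: 459 nm (visible); m=14: 426 nm (visible); m=15: 398 nm (visible); m=16: 373 nm (UV).

8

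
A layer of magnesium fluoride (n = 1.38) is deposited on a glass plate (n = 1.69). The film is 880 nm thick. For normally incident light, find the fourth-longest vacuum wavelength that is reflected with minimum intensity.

Top surface (1.0 → 1.38): reflection off a higher-index medium gives a half-wave phase shift.
At the lower boundary (n = 1.38 to n = 1.69) the reflected ray undergoes a half-wave phase shift.
Net: no relative phase inversion (both shifts match).
For dark reflection here: 2 n t = (m + ½) λ.
λ = 2 n t / (m + ½). The fourth-longest wavelength is m = 3: λ = 2 × 1.38 × 880 / 3.50 = 694 nm.

694 nm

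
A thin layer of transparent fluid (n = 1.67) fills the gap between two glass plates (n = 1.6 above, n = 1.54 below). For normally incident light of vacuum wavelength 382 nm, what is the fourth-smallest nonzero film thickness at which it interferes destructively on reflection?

457 nm

At the upper boundary (n = 1.6 to n = 1.67) the reflected ray undergoes a half-wave phase shift.
Ray reflecting at the bottom interface goes from n = 1.67 toward n = 1.54: no phase shift.
Net: one phase inversion between the two reflected rays.
So the condition for destructive reflection is 2 n t = m λ.
The fourth-smallest nonzero thickness corresponds to m = 4: t = m λ / (2 n) = 4.00 × 382 / (2 × 1.67) = 457 nm.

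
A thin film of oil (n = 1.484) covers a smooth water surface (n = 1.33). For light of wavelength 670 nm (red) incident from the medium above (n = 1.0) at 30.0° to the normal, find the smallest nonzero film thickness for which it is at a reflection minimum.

240 nm

At the upper boundary (n = 1.0 to n = 1.484) the reflected ray undergoes a half-wave phase shift.
At the lower boundary (n = 1.484 to n = 1.33) the reflected ray undergoes no phase shift.
Net: one phase inversion between the two reflected rays.
So the condition for destructive reflection is 2 n t cos θ_r = m λ.
Snell's law: 1.0 sin 30.0° = 1.484 sin θ_r → sin θ_r = 0.337, cos θ_r = 0.942.
Minimum nonzero at m = 1: t = λ / (2 n cos θ_r) = 670 / (2 × 1.484 × 0.942) = 240 nm.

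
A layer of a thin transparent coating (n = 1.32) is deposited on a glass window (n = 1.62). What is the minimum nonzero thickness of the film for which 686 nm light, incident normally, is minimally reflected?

Top surface (1.0 → 1.32): reflection off a higher-index medium gives a half-wave phase shift.
At the lower boundary (n = 1.32 to n = 1.62) the reflected ray undergoes a half-wave phase shift.
Zero or two π shifts → no net half-wave offset.
For weak reflection here: 2 n t = (m + ½) λ.
Minimum at m = 0: t = λ / (4 n) = 686 / (4 × 1.32) = 130 nm.

130 nm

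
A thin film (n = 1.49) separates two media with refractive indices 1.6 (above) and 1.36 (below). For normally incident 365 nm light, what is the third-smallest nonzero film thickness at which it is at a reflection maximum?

At the upper boundary (n = 1.6 to n = 1.49) the reflected ray undergoes no phase shift.
Bottom surface (1.49 → 1.36): reflection off a lower-index medium gives no phase shift.
Zero or two π shifts → no net half-wave offset.
So the condition for constructive reflection is 2 n t = m λ.
The third-smallest nonzero thickness corresponds to m = 3: t = m λ / (2 n) = 3.00 × 365 / (2 × 1.49) = 367 nm.

367 nm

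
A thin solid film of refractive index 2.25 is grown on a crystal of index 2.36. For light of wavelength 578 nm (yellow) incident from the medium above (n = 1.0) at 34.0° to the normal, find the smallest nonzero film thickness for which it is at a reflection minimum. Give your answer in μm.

Top surface (1.0 → 2.25): reflection off a higher-index medium gives a half-wave phase shift.
Ray reflecting at the bottom interface goes from n = 2.25 toward n = 2.36: a half-wave phase shift.
Zero or two π shifts → no net half-wave offset.
So the condition for destructive reflection is 2 n t cos θ_r = (m + ½) λ.
Snell's law: 1.0 sin 34.0° = 2.25 sin θ_r → sin θ_r = 0.249, cos θ_r = 0.969.
Minimum at m = 0: t = λ / (4 n cos θ_r) = 578 / (4 × 2.25 × 0.969) = 66.3 nm.

0.0663 μm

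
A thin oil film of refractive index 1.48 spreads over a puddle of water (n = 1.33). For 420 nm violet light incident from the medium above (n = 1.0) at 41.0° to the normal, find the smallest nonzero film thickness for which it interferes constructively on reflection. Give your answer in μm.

0.0791 μm

At the upper boundary (n = 1.0 to n = 1.48) the reflected ray undergoes a half-wave phase shift.
At the lower boundary (n = 1.48 to n = 1.33) the reflected ray undergoes no phase shift.
Net: one phase inversion between the two reflected rays.
For bright reflection here: 2 n t cos θ_r = (m + ½) λ.
Snell's law: 1.0 sin 41.0° = 1.48 sin θ_r → sin θ_r = 0.443, cos θ_r = 0.896.
Minimum at m = 0: t = λ / (4 n cos θ_r) = 420 / (4 × 1.48 × 0.896) = 79.1 nm.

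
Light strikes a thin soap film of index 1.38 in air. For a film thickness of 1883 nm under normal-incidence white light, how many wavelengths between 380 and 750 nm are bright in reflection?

At the upper boundary (n = 1.0 to n = 1.38) the reflected ray undergoes a half-wave phase shift.
Ray reflecting at the bottom interface goes from n = 1.38 toward n = 1.0: no phase shift.
Net: one phase inversion between the two reflected rays.
With one net inversion, constructive interference in reflection requires 2 n t = (m + ½) λ.
λ = 2 n t / (m + ½) = 5197 / (m + ½) nm.
m=6: 800 nm (IR); m=7: 693 nm (visible); m=8: 611 nm (visible); m=9: 547 nm (visible); m=10: 495 nm (visible); m=11: 452 nm (visible); m=12: 416 nm (visible); m=13: 385 nm (visible); m=14: 358 nm (UV).

7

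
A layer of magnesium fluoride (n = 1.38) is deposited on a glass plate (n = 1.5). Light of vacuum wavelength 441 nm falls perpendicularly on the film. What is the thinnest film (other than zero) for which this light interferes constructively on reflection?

Top surface (1.0 → 1.38): reflection off a higher-index medium gives a half-wave phase shift.
Bottom surface (1.38 → 1.5): reflection off a higher-index medium gives a half-wave phase shift.
The two reflections carry the same phase change, so no net offset.
So the condition for constructive reflection is 2 n t = m λ.
Minimum nonzero at m = 1: t = λ / (2 n) = 441 / (2 × 1.38) = 160 nm.

160 nm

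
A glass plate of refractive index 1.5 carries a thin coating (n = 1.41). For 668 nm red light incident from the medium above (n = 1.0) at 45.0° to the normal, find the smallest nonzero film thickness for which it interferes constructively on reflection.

Top surface (1.0 → 1.41): reflection off a higher-index medium gives a half-wave phase shift.
Bottom surface (1.41 → 1.5): reflection off a higher-index medium gives a half-wave phase shift.
The two reflections carry the same phase change, so no net offset.
With no net inversion, constructive interference in reflection requires 2 n t cos θ_r = m λ.
Snell's law: 1.0 sin 45.0° = 1.41 sin θ_r → sin θ_r = 0.501, cos θ_r = 0.865.
Minimum nonzero at m = 1: t = λ / (2 n cos θ_r) = 668 / (2 × 1.41 × 0.865) = 274 nm.

274 nm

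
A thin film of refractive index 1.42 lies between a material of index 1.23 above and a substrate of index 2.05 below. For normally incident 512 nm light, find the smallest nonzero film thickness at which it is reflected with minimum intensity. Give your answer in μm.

0.0901 μm

Ray reflecting at the top interface goes from n = 1.23 toward n = 1.42: a half-wave phase shift.
Bottom surface (1.42 → 2.05): reflection off a higher-index medium gives a half-wave phase shift.
Net: no relative phase inversion (both shifts match).
For minimum reflection here: 2 n t = (m + ½) λ.
Minimum at m = 0: t = λ / (4 n) = 512 / (4 × 1.42) = 90.1 nm.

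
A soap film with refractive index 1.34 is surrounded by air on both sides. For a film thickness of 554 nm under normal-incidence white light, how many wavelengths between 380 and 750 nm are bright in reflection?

2

At the upper boundary (n = 1.0 to n = 1.34) the reflected ray undergoes a half-wave phase shift.
At the lower boundary (n = 1.34 to n = 1.0) the reflected ray undergoes no phase shift.
Exactly one π shift → a net half-wave offset.
So the condition for constructive reflection is 2 n t = (m + ½) λ.
λ = 2 n t / (m + ½) = 1485 / (m + ½) nm.
m=1: 990 nm (IR); m=2: 594 nm (visible); m=3: 424 nm (visible); m=4: 330 nm (UV).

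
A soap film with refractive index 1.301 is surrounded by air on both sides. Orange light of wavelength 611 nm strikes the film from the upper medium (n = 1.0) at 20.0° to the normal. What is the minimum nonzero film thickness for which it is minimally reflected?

At the upper boundary (n = 1.0 to n = 1.301) the reflected ray undergoes a half-wave phase shift.
Ray reflecting at the bottom interface goes from n = 1.301 toward n = 1.0: no phase shift.
Net: one phase inversion between the two reflected rays.
For dark reflection here: 2 n t cos θ_r = m λ.
Snell's law: 1.0 sin 20.0° = 1.301 sin θ_r → sin θ_r = 0.263, cos θ_r = 0.965.
Minimum nonzero at m = 1: t = λ / (2 n cos θ_r) = 611 / (2 × 1.301 × 0.965) = 243 nm.

243 nm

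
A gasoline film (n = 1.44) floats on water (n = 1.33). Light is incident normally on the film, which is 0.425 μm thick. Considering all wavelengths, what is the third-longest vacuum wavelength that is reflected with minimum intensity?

Top surface (1.0 → 1.44): reflection off a higher-index medium gives a half-wave phase shift.
Ray reflecting at the bottom interface goes from n = 1.44 toward n = 1.33: no phase shift.
Net: one phase inversion between the two reflected rays.
So the condition for destructive reflection is 2 n t = m λ.
λ = 2 n t / m. The third-longest wavelength is m = 3: λ = 2 × 1.44 × 425 / 3.00 = 408 nm.

408 nm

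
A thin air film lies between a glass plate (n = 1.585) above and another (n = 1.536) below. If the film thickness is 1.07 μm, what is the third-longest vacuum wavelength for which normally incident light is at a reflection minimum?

Top surface (1.585 → 1.0): reflection off a lower-index medium gives no phase shift.
Bottom surface (1.0 → 1.536): reflection off a higher-index medium gives a half-wave phase shift.
Net: one phase inversion between the two reflected rays.
With one net inversion, destructive interference in reflection requires 2 n t = m λ.
λ = 2 n t / m. The third-longest wavelength is m = 3: λ = 2 × 1.0 × 1070 / 3.00 = 713 nm.

713 nm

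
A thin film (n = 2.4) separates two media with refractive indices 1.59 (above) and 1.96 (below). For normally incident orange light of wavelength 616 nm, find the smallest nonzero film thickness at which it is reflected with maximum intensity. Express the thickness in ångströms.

Ray reflecting at the top interface goes from n = 1.59 toward n = 2.4: a half-wave phase shift.
Ray reflecting at the bottom interface goes from n = 2.4 toward n = 1.96: no phase shift.
Net: one phase inversion between the two reflected rays.
So the condition for constructive reflection is 2 n t = (m + ½) λ.
Minimum at m = 0: t = λ / (4 n) = 616 / (4 × 2.4) = 64.2 nm.

642 Å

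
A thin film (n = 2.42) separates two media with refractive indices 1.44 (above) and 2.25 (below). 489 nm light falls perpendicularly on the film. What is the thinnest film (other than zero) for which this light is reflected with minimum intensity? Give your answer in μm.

Top surface (1.44 → 2.42): reflection off a higher-index medium gives a half-wave phase shift.
Ray reflecting at the bottom interface goes from n = 2.42 toward n = 2.25: no phase shift.
Net: one phase inversion between the two reflected rays.
So the condition for destructive reflection is 2 n t = m λ.
Minimum nonzero at m = 1: t = λ / (2 n) = 489 / (2 × 2.42) = 101 nm.

0.101 μm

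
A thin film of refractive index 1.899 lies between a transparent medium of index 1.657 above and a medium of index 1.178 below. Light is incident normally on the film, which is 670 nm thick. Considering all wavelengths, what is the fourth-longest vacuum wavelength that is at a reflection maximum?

727 nm

Top surface (1.657 → 1.899): reflection off a higher-index medium gives a half-wave phase shift.
At the lower boundary (n = 1.899 to n = 1.178) the reflected ray undergoes no phase shift.
Net: one phase inversion between the two reflected rays.
With one net inversion, constructive interference in reflection requires 2 n t = (m + ½) λ.
λ = 2 n t / (m + ½). The fourth-longest wavelength is m = 3: λ = 2 × 1.899 × 670 / 3.50 = 727 nm.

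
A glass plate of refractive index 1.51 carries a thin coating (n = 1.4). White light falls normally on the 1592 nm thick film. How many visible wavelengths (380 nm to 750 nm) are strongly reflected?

6

Ray reflecting at the top interface goes from n = 1.0 toward n = 1.4: a half-wave phase shift.
Ray reflecting at the bottom interface goes from n = 1.4 toward n = 1.51: a half-wave phase shift.
Zero or two π shifts → no net half-wave offset.
So the condition for constructive reflection is 2 n t = m λ.
λ = 2 n t / m = 4458 / m nm.
m=5: 892 nm (IR); m=6: 743 nm (visible); m=7: 637 nm (visible); m=8: 557 nm (visible); m=9: 495 nm (visible); m=10: 446 nm (visible); m=11: 405 nm (visible); m=12: 371 nm (UV).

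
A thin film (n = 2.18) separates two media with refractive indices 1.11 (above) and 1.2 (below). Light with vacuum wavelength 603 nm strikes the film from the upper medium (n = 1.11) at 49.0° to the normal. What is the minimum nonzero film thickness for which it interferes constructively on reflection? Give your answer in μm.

0.0749 μm

Ray reflecting at the top interface goes from n = 1.11 toward n = 2.18: a half-wave phase shift.
At the lower boundary (n = 2.18 to n = 1.2) the reflected ray undergoes no phase shift.
Net: one phase inversion between the two reflected rays.
With one net inversion, constructive interference in reflection requires 2 n t cos θ_r = (m + ½) λ.
Snell's law: 1.11 sin 49.0° = 2.18 sin θ_r → sin θ_r = 0.384, cos θ_r = 0.923.
Minimum at m = 0: t = λ / (4 n cos θ_r) = 603 / (4 × 2.18 × 0.923) = 74.9 nm.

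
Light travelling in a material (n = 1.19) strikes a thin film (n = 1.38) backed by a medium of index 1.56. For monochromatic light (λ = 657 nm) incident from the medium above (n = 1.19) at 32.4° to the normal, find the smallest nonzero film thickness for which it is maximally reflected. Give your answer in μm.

0.268 μm

Top surface (1.19 → 1.38): reflection off a higher-index medium gives a half-wave phase shift.
At the lower boundary (n = 1.38 to n = 1.56) the reflected ray undergoes a half-wave phase shift.
Net: no relative phase inversion (both shifts match).
For bright reflection here: 2 n t cos θ_r = m λ.
Snell's law: 1.19 sin 32.4° = 1.38 sin θ_r → sin θ_r = 0.462, cos θ_r = 0.887.
Minimum nonzero at m = 1: t = λ / (2 n cos θ_r) = 657 / (2 × 1.38 × 0.887) = 268 nm.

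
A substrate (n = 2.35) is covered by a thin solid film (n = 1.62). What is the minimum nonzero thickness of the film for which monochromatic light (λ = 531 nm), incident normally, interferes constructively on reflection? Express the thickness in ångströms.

Top surface (1.0 → 1.62): reflection off a higher-index medium gives a half-wave phase shift.
Ray reflecting at the bottom interface goes from n = 1.62 toward n = 2.35: a half-wave phase shift.
Zero or two π shifts → no net half-wave offset.
So the condition for constructive reflection is 2 n t = m λ.
Minimum nonzero at m = 1: t = λ / (2 n) = 531 / (2 × 1.62) = 164 nm.

1639 Å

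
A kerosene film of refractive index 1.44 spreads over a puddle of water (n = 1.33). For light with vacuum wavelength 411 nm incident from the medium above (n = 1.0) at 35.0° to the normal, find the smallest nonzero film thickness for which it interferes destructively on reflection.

156 nm

Ray reflecting at the top interface goes from n = 1.0 toward n = 1.44: a half-wave phase shift.
Bottom surface (1.44 → 1.33): reflection off a lower-index medium gives no phase shift.
Exactly one π shift → a net half-wave offset.
So the condition for destructive reflection is 2 n t cos θ_r = m λ.
Snell's law: 1.0 sin 35.0° = 1.44 sin θ_r → sin θ_r = 0.398, cos θ_r = 0.917.
Minimum nonzero at m = 1: t = λ / (2 n cos θ_r) = 411 / (2 × 1.44 × 0.917) = 156 nm.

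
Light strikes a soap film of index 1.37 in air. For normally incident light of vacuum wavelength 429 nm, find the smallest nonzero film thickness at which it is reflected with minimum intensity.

Ray reflecting at the top interface goes from n = 1.0 toward n = 1.37: a half-wave phase shift.
Ray reflecting at the bottom interface goes from n = 1.37 toward n = 1.0: no phase shift.
Net: one phase inversion between the two reflected rays.
With one net inversion, destructive interference in reflection requires 2 n t = m λ.
Minimum nonzero at m = 1: t = λ / (2 n) = 429 / (2 × 1.37) = 157 nm.

157 nm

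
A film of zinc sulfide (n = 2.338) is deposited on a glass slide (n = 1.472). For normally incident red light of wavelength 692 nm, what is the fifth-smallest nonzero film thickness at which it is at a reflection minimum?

Top surface (1.0 → 2.338): reflection off a higher-index medium gives a half-wave phase shift.
At the lower boundary (n = 2.338 to n = 1.472) the reflected ray undergoes no phase shift.
Exactly one π shift → a net half-wave offset.
For minimum reflection here: 2 n t = m λ.
The fifth-smallest nonzero thickness corresponds to m = 5: t = m λ / (2 n) = 5.00 × 692 / (2 × 2.338) = 740 nm.

740 nm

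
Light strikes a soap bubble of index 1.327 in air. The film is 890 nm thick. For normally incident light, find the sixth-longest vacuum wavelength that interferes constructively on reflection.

429 nm

At the upper boundary (n = 1.0 to n = 1.327) the reflected ray undergoes a half-wave phase shift.
At the lower boundary (n = 1.327 to n = 1.0) the reflected ray undergoes no phase shift.
The two reflections differ by half a wavelength.
For maximum reflection here: 2 n t = (m + ½) λ.
λ = 2 n t / (m + ½). The sixth-longest wavelength is m = 5: λ = 2 × 1.327 × 890 / 5.50 = 429 nm.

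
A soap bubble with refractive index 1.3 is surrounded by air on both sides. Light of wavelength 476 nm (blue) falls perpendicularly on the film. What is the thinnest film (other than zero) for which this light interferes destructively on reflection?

Top surface (1.0 → 1.3): reflection off a higher-index medium gives a half-wave phase shift.
At the lower boundary (n = 1.3 to n = 1.0) the reflected ray undergoes no phase shift.
The two reflections differ by half a wavelength.
For dark reflection here: 2 n t = m λ.
Minimum nonzero at m = 1: t = λ / (2 n) = 476 / (2 × 1.3) = 183 nm.

183 nm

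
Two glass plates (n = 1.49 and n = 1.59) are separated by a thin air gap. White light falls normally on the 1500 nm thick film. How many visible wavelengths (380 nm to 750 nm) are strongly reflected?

4

Ray reflecting at the top interface goes from n = 1.49 toward n = 1.0: no phase shift.
Bottom surface (1.0 → 1.59): reflection off a higher-index medium gives a half-wave phase shift.
The two reflections differ by half a wavelength.
So the condition for constructive reflection is 2 n t = (m + ½) λ.
λ = 2 n t / (m + ½) = 3000 / (m + ½) nm.
m=3: 857 nm (IR); m=4: 667 nm (visible); m=5: 545 nm (visible); m=6: 462 nm (visible); m=7: 400 nm (visible); m=8: 353 nm (UV).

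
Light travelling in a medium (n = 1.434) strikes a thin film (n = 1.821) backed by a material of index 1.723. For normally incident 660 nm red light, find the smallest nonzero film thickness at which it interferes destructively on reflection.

At the upper boundary (n = 1.434 to n = 1.821) the reflected ray undergoes a half-wave phase shift.
Ray reflecting at the bottom interface goes from n = 1.821 toward n = 1.723: no phase shift.
Net: one phase inversion between the two reflected rays.
For weak reflection here: 2 n t = m λ.
Minimum nonzero at m = 1: t = λ / (2 n) = 660 / (2 × 1.821) = 181 nm.

181 nm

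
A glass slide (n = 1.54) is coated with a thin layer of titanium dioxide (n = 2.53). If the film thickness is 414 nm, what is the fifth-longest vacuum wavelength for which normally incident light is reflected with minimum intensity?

Ray reflecting at the top interface goes from n = 1.0 toward n = 2.53: a half-wave phase shift.
Bottom surface (2.53 → 1.54): reflection off a lower-index medium gives no phase shift.
Net: one phase inversion between the two reflected rays.
So the condition for destructive reflection is 2 n t = m λ.
λ = 2 n t / m. The fifth-longest wavelength is m = 5: λ = 2 × 2.53 × 414 / 5.00 = 419 nm.

419 nm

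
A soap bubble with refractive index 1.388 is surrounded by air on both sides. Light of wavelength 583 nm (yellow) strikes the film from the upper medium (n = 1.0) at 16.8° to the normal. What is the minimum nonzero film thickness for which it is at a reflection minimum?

215 nm

Top surface (1.0 → 1.388): reflection off a higher-index medium gives a half-wave phase shift.
Bottom surface (1.388 → 1.0): reflection off a lower-index medium gives no phase shift.
Exactly one π shift → a net half-wave offset.
For dark reflection here: 2 n t cos θ_r = m λ.
Snell's law: 1.0 sin 16.8° = 1.388 sin θ_r → sin θ_r = 0.208, cos θ_r = 0.978.
Minimum nonzero at m = 1: t = λ / (2 n cos θ_r) = 583 / (2 × 1.388 × 0.978) = 215 nm.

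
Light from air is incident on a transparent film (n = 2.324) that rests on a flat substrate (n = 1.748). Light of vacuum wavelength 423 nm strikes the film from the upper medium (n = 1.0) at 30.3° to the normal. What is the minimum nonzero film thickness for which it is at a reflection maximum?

At the upper boundary (n = 1.0 to n = 2.324) the reflected ray undergoes a half-wave phase shift.
Bottom surface (2.324 → 1.748): reflection off a lower-index medium gives no phase shift.
Exactly one π shift → a net half-wave offset.
For bright reflection here: 2 n t cos θ_r = (m + ½) λ.
Snell's law: 1.0 sin 30.3° = 2.324 sin θ_r → sin θ_r = 0.217, cos θ_r = 0.976.
Minimum at m = 0: t = λ / (4 n cos θ_r) = 423 / (4 × 2.324 × 0.976) = 46.6 nm.

46.6 nm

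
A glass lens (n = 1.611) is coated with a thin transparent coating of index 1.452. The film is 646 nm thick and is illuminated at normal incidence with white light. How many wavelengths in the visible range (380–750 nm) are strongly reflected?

Top surface (1.0 → 1.452): reflection off a higher-index medium gives a half-wave phase shift.
Ray reflecting at the bottom interface goes from n = 1.452 toward n = 1.611: a half-wave phase shift.
The two reflections carry the same phase change, so no net offset.
For maximum reflection here: 2 n t = m λ.
λ = 2 n t / m = 1876 / m nm.
m=2: 938 nm (IR); m=3: 625 nm (visible); m=4: 469 nm (visible); m=5: 375 nm (UV).

2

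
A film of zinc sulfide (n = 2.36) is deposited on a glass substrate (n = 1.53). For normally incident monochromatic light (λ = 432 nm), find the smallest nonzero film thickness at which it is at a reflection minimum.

91.5 nm

Top surface (1.0 → 2.36): reflection off a higher-index medium gives a half-wave phase shift.
Bottom surface (2.36 → 1.53): reflection off a lower-index medium gives no phase shift.
Net: one phase inversion between the two reflected rays.
With one net inversion, destructive interference in reflection requires 2 n t = m λ.
Minimum nonzero at m = 1: t = λ / (2 n) = 432 / (2 × 2.36) = 91.5 nm.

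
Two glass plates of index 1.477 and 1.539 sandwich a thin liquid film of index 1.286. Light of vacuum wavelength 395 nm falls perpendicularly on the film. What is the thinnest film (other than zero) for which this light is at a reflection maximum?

At the upper boundary (n = 1.477 to n = 1.286) the reflected ray undergoes no phase shift.
At the lower boundary (n = 1.286 to n = 1.539) the reflected ray undergoes a half-wave phase shift.
The two reflections differ by half a wavelength.
With one net inversion, constructive interference in reflection requires 2 n t = (m + ½) λ.
Minimum at m = 0: t = λ / (4 n) = 395 / (4 × 1.286) = 76.8 nm.

76.8 nm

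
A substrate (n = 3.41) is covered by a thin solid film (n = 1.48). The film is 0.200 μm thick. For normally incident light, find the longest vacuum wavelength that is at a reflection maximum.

592 nm

Ray reflecting at the top interface goes from n = 1.0 toward n = 1.48: a half-wave phase shift.
Bottom surface (1.48 → 3.41): reflection off a higher-index medium gives a half-wave phase shift.
The two reflections carry the same phase change, so no net offset.
For strong reflection here: 2 n t = m λ.
λ = 2 n t / m. The longest wavelength is m = 1: λ = 2 × 1.48 × 200 / 1.00 = 592 nm.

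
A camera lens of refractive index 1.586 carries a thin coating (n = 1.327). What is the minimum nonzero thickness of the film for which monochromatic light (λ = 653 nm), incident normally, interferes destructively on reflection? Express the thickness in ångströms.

At the upper boundary (n = 1.0 to n = 1.327) the reflected ray undergoes a half-wave phase shift.
Ray reflecting at the bottom interface goes from n = 1.327 toward n = 1.586: a half-wave phase shift.
Net: no relative phase inversion (both shifts match).
For minimum reflection here: 2 n t = (m + ½) λ.
Minimum at m = 0: t = λ / (4 n) = 653 / (4 × 1.327) = 123 nm.

1230 Å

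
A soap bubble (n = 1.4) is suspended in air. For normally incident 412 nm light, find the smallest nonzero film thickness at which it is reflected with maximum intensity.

73.6 nm

Ray reflecting at the top interface goes from n = 1.0 toward n = 1.4: a half-wave phase shift.
Bottom surface (1.4 → 1.0): reflection off a lower-index medium gives no phase shift.
Net: one phase inversion between the two reflected rays.
So the condition for constructive reflection is 2 n t = (m + ½) λ.
Minimum at m = 0: t = λ / (4 n) = 412 / (4 × 1.4) = 73.6 nm.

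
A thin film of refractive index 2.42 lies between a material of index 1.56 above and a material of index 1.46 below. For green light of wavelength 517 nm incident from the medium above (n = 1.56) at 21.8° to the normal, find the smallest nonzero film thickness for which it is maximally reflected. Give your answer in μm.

Ray reflecting at the top interface goes from n = 1.56 toward n = 2.42: a half-wave phase shift.
Bottom surface (2.42 → 1.46): reflection off a lower-index medium gives no phase shift.
Exactly one π shift → a net half-wave offset.
So the condition for constructive reflection is 2 n t cos θ_r = (m + ½) λ.
Snell's law: 1.56 sin 21.8° = 2.42 sin θ_r → sin θ_r = 0.239, cos θ_r = 0.971.
Minimum at m = 0: t = λ / (4 n cos θ_r) = 517 / (4 × 2.42 × 0.971) = 55.0 nm.

0.0550 μm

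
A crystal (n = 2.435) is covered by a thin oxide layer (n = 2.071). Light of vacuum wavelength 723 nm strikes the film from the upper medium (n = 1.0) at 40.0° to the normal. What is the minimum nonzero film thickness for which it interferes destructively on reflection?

At the upper boundary (n = 1.0 to n = 2.071) the reflected ray undergoes a half-wave phase shift.
At the lower boundary (n = 2.071 to n = 2.435) the reflected ray undergoes a half-wave phase shift.
Zero or two π shifts → no net half-wave offset.
With no net inversion, destructive interference in reflection requires 2 n t cos θ_r = (m + ½) λ.
Snell's law: 1.0 sin 40.0° = 2.071 sin θ_r → sin θ_r = 0.310, cos θ_r = 0.951.
Minimum at m = 0: t = λ / (4 n cos θ_r) = 723 / (4 × 2.071 × 0.951) = 91.8 nm.

91.8 nm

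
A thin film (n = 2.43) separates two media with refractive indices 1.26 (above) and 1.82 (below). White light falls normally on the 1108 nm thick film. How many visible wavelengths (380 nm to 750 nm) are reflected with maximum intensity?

Top surface (1.26 → 2.43): reflection off a higher-index medium gives a half-wave phase shift.
Ray reflecting at the bottom interface goes from n = 2.43 toward n = 1.82: no phase shift.
Exactly one π shift → a net half-wave offset.
So the condition for constructive reflection is 2 n t = (m + ½) λ.
λ = 2 n t / (m + ½) = 5385 / (m + ½) nm.
m=6: 828 nm (IR); m=7: 718 nm (visible); m=8: 634 nm (visible); m=9: 567 nm (visible); m=10: 513 nm (visible); m=11: 468 nm (visible); m=12: 431 nm (visible); m=13: 399 nm (visible); m=14: 371 nm (UV).

7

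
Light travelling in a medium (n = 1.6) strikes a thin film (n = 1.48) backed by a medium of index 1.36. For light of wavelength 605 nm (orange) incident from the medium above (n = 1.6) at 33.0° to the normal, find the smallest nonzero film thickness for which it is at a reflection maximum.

Ray reflecting at the top interface goes from n = 1.6 toward n = 1.48: no phase shift.
Ray reflecting at the bottom interface goes from n = 1.48 toward n = 1.36: no phase shift.
Zero or two π shifts → no net half-wave offset.
So the condition for constructive reflection is 2 n t cos θ_r = m λ.
Snell's law: 1.6 sin 33.0° = 1.48 sin θ_r → sin θ_r = 0.589, cos θ_r = 0.808.
Minimum nonzero at m = 1: t = λ / (2 n cos θ_r) = 605 / (2 × 1.48 × 0.808) = 253 nm.

253 nm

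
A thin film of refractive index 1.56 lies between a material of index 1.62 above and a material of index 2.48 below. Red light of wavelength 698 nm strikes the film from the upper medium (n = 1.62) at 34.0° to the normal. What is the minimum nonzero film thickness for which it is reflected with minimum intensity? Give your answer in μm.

0.275 μm

Ray reflecting at the top interface goes from n = 1.62 toward n = 1.56: no phase shift.
Ray reflecting at the bottom interface goes from n = 1.56 toward n = 2.48: a half-wave phase shift.
Exactly one π shift → a net half-wave offset.
For weak reflection here: 2 n t cos θ_r = m λ.
Snell's law: 1.62 sin 34.0° = 1.56 sin θ_r → sin θ_r = 0.581, cos θ_r = 0.814.
Minimum nonzero at m = 1: t = λ / (2 n cos θ_r) = 698 / (2 × 1.56 × 0.814) = 275 nm.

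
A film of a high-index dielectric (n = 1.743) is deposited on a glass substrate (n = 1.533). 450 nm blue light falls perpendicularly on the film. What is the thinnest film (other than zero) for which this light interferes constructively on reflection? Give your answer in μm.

0.0645 μm

Ray reflecting at the top interface goes from n = 1.0 toward n = 1.743: a half-wave phase shift.
Ray reflecting at the bottom interface goes from n = 1.743 toward n = 1.533: no phase shift.
Exactly one π shift → a net half-wave offset.
With one net inversion, constructive interference in reflection requires 2 n t = (m + ½) λ.
Minimum at m = 0: t = λ / (4 n) = 450 / (4 × 1.743) = 64.5 nm.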